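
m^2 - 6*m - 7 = (m - 7)*(m + 1)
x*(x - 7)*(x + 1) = x^3 - 6*x^2 - 7*x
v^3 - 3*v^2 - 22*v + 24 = (v - 6)*(v - 1)*(v + 4)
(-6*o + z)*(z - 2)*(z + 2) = -6*o*z^2 + 24*o + z^3 - 4*z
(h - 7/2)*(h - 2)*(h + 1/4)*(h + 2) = h^4 - 13*h^3/4 - 39*h^2/8 + 13*h + 7/2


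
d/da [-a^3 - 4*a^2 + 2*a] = -3*a^2 - 8*a + 2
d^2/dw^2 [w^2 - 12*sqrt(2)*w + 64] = 2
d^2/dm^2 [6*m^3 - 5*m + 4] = 36*m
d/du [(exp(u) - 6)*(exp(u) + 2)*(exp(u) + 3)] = (3*exp(2*u) - 2*exp(u) - 24)*exp(u)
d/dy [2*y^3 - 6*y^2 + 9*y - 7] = 6*y^2 - 12*y + 9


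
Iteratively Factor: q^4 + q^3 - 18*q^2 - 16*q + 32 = (q + 2)*(q^3 - q^2 - 16*q + 16) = (q - 1)*(q + 2)*(q^2 - 16) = (q - 1)*(q + 2)*(q + 4)*(q - 4)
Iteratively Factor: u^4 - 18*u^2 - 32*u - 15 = (u + 3)*(u^3 - 3*u^2 - 9*u - 5) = (u - 5)*(u + 3)*(u^2 + 2*u + 1) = (u - 5)*(u + 1)*(u + 3)*(u + 1)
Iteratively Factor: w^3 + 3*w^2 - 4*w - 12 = (w + 3)*(w^2 - 4) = (w + 2)*(w + 3)*(w - 2)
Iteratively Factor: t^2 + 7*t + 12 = (t + 4)*(t + 3)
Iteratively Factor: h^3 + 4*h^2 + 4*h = (h)*(h^2 + 4*h + 4) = h*(h + 2)*(h + 2)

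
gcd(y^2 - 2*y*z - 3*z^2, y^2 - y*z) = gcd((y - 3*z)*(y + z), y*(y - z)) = 1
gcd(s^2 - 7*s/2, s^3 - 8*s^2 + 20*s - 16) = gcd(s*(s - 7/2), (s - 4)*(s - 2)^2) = 1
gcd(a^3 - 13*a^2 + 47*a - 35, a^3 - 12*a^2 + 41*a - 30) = a^2 - 6*a + 5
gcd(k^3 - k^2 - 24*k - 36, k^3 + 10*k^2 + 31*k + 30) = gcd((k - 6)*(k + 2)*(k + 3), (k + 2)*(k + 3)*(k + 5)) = k^2 + 5*k + 6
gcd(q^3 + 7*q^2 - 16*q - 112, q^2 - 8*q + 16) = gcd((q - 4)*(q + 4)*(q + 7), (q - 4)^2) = q - 4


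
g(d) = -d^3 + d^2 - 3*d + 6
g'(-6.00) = -123.00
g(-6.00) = 276.00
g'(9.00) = -228.00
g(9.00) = -669.00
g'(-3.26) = -41.40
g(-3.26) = 61.05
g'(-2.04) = -19.56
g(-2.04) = 24.77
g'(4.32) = -50.35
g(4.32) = -68.92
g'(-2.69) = -30.09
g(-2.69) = 40.77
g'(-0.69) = -5.81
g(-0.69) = 8.87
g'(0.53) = -2.78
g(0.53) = 4.54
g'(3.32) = -29.43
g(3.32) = -29.53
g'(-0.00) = -3.00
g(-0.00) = 6.00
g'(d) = -3*d^2 + 2*d - 3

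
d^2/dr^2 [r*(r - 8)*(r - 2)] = 6*r - 20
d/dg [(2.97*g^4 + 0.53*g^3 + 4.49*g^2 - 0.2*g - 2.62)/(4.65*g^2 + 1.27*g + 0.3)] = (27.621*g^5 + 13.7802*g^4 + 4.9102*g^3 + 7.1093*g^2 + 27.06*g + 3.2674)/(21.6225*g^4 + 11.811*g^3 + 4.4029*g^2 + 0.762*g + 0.09)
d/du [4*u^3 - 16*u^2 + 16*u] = 12*u^2 - 32*u + 16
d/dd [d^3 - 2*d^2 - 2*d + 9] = 3*d^2 - 4*d - 2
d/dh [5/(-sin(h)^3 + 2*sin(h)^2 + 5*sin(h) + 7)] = 5*(3*sin(h)^2 - 4*sin(h) - 5)*cos(h)/(sin(h)^3 - 2*sin(h)^2 - 5*sin(h) - 7)^2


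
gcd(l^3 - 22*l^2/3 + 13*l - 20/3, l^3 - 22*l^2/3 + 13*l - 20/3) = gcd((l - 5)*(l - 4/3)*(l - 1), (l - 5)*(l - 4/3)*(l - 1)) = l^3 - 22*l^2/3 + 13*l - 20/3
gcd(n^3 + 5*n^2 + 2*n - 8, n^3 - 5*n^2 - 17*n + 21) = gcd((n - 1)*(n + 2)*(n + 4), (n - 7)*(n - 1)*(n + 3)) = n - 1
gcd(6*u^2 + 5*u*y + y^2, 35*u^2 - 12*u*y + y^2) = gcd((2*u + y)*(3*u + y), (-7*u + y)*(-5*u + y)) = 1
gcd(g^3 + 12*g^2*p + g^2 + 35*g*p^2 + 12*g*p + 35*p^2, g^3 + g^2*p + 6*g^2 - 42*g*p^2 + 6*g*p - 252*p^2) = g + 7*p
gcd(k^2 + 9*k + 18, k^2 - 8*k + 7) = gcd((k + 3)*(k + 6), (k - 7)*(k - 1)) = 1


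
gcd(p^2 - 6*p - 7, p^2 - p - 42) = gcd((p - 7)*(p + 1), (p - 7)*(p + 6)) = p - 7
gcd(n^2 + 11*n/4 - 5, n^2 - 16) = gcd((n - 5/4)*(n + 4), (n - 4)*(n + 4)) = n + 4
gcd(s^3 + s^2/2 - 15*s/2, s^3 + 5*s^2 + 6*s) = s^2 + 3*s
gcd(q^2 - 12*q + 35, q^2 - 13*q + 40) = q - 5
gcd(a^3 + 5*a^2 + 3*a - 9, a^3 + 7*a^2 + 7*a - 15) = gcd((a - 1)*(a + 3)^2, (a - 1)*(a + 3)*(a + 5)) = a^2 + 2*a - 3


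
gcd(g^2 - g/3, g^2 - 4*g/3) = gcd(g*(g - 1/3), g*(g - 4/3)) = g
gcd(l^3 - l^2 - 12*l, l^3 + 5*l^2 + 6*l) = l^2 + 3*l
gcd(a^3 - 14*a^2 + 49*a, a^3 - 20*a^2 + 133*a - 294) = a^2 - 14*a + 49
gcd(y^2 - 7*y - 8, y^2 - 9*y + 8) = y - 8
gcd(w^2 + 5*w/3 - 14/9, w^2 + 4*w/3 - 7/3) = w + 7/3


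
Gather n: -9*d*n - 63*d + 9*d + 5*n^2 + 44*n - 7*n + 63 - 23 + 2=-54*d + 5*n^2 + n*(37 - 9*d) + 42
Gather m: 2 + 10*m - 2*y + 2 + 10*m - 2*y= 20*m - 4*y + 4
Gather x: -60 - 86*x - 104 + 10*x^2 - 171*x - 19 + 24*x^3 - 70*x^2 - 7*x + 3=24*x^3 - 60*x^2 - 264*x - 180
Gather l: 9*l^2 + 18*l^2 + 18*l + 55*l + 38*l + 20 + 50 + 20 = 27*l^2 + 111*l + 90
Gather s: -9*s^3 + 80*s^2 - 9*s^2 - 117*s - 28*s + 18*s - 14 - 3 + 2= -9*s^3 + 71*s^2 - 127*s - 15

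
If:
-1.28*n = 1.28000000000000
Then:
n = -1.00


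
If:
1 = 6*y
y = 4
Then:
No Solution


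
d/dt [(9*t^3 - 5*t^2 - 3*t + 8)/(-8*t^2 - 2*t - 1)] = (-72*t^4 - 36*t^3 - 41*t^2 + 138*t + 19)/(64*t^4 + 32*t^3 + 20*t^2 + 4*t + 1)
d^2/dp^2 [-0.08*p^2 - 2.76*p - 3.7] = -0.160000000000000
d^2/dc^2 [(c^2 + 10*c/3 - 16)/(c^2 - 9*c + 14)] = 2*(37*c^3 - 270*c^2 + 876*c - 1368)/(3*(c^6 - 27*c^5 + 285*c^4 - 1485*c^3 + 3990*c^2 - 5292*c + 2744))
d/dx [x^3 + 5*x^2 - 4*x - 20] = 3*x^2 + 10*x - 4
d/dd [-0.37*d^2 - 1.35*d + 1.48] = -0.74*d - 1.35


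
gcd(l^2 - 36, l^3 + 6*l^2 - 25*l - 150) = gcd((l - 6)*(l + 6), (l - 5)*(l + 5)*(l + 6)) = l + 6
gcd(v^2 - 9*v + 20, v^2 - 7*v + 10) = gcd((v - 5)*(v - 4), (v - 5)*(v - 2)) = v - 5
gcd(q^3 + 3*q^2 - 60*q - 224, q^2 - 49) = q + 7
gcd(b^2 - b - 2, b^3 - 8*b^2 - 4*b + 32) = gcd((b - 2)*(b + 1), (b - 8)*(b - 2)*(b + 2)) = b - 2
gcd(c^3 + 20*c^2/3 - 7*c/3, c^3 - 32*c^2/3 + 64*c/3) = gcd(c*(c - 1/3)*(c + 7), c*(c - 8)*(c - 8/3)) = c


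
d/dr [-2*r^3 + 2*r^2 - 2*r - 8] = -6*r^2 + 4*r - 2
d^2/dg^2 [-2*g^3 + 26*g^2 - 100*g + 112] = 52 - 12*g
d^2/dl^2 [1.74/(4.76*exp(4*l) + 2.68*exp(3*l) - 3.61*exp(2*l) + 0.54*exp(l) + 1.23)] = ((-132.5184*exp(3*l) - 41.9688*exp(2*l) + 25.1256*exp(l) - 0.9396)*(4.76*exp(4*l) + 2.68*exp(3*l) - 3.61*exp(2*l) + 0.54*exp(l) + 1.23) + 1.74*(19.04*exp(3*l) + 8.04*exp(2*l) - 7.22*exp(l) + 0.54)*(38.08*exp(3*l) + 16.08*exp(2*l) - 14.44*exp(l) + 1.08)*exp(l))*exp(l)/(4.76*exp(4*l) + 2.68*exp(3*l) - 3.61*exp(2*l) + 0.54*exp(l) + 1.23)^3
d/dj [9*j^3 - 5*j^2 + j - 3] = 27*j^2 - 10*j + 1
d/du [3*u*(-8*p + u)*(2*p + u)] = -48*p^2 - 36*p*u + 9*u^2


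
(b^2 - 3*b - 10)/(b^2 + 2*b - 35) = (b + 2)/(b + 7)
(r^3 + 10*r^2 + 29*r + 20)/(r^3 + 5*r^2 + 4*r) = (r + 5)/r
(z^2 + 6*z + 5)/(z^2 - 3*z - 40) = (z + 1)/(z - 8)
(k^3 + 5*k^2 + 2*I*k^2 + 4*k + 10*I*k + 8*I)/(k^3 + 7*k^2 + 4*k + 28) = (k^2 + 5*k + 4)/(k^2 + k*(7 - 2*I) - 14*I)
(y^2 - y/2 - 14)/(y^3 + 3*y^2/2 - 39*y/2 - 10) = (2*y + 7)/(2*y^2 + 11*y + 5)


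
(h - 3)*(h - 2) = h^2 - 5*h + 6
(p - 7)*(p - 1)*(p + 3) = p^3 - 5*p^2 - 17*p + 21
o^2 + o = o*(o + 1)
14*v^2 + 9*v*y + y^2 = (2*v + y)*(7*v + y)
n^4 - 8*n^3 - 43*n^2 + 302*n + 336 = (n - 8)*(n - 7)*(n + 1)*(n + 6)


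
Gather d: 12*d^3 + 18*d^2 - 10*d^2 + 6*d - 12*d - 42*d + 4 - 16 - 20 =12*d^3 + 8*d^2 - 48*d - 32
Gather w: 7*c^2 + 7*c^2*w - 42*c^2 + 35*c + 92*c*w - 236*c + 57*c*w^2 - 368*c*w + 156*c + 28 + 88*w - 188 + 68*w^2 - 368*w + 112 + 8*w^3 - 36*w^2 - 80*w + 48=-35*c^2 - 45*c + 8*w^3 + w^2*(57*c + 32) + w*(7*c^2 - 276*c - 360)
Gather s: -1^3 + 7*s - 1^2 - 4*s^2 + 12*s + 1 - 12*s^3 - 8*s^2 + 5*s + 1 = -12*s^3 - 12*s^2 + 24*s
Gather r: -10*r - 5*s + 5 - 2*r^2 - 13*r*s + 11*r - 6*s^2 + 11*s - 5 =-2*r^2 + r*(1 - 13*s) - 6*s^2 + 6*s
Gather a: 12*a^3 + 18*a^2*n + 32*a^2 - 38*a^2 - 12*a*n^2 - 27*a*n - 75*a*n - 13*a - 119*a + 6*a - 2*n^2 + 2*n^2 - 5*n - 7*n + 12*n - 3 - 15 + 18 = 12*a^3 + a^2*(18*n - 6) + a*(-12*n^2 - 102*n - 126)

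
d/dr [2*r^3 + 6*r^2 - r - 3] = 6*r^2 + 12*r - 1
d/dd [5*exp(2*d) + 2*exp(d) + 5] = (10*exp(d) + 2)*exp(d)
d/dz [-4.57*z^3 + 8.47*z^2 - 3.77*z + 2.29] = -13.71*z^2 + 16.94*z - 3.77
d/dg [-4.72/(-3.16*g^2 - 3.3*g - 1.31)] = (-29.8304*g - 15.576)/(3.16*g^2 + 3.3*g + 1.31)^2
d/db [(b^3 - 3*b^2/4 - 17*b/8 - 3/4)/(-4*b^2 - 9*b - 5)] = (-32*b^4 - 144*b^3 - 134*b^2 + 12*b + 31)/(8*(16*b^4 + 72*b^3 + 121*b^2 + 90*b + 25))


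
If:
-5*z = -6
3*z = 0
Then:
No Solution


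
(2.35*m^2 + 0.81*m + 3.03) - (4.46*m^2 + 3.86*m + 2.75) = -2.11*m^2 - 3.05*m + 0.28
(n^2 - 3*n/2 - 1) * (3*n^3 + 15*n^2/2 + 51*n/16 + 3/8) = 3*n^5 + 3*n^4 - 177*n^3/16 - 381*n^2/32 - 15*n/4 - 3/8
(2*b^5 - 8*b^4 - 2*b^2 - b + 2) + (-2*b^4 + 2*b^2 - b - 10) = 2*b^5 - 10*b^4 - 2*b - 8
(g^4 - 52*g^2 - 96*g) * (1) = g^4 - 52*g^2 - 96*g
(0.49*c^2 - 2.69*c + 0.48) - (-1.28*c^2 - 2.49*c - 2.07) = 1.77*c^2 - 0.2*c + 2.55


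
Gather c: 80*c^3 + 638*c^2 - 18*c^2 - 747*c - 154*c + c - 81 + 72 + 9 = 80*c^3 + 620*c^2 - 900*c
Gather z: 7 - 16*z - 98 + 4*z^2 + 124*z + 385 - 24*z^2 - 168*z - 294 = -20*z^2 - 60*z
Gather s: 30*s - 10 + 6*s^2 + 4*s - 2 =6*s^2 + 34*s - 12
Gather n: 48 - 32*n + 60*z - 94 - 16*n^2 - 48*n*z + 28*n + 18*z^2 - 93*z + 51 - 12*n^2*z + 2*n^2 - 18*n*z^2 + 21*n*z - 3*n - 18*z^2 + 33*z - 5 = n^2*(-12*z - 14) + n*(-18*z^2 - 27*z - 7)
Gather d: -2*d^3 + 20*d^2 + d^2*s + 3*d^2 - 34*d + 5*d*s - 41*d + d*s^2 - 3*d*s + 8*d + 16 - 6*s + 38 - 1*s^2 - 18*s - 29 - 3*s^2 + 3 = -2*d^3 + d^2*(s + 23) + d*(s^2 + 2*s - 67) - 4*s^2 - 24*s + 28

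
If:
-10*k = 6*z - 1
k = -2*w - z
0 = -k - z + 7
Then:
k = -41/4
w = -7/2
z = 69/4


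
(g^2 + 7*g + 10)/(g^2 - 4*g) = (g^2 + 7*g + 10)/(g*(g - 4))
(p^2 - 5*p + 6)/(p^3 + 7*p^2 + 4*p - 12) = (p^2 - 5*p + 6)/(p^3 + 7*p^2 + 4*p - 12)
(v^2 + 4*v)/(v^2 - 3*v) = (v + 4)/(v - 3)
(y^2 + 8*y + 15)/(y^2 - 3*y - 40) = (y + 3)/(y - 8)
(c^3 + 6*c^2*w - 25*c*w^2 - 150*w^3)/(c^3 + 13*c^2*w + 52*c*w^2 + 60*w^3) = (c - 5*w)/(c + 2*w)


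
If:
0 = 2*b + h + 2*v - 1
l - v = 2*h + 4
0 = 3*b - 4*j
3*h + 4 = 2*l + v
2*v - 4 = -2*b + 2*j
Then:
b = 28/9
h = -23/3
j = 7/3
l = -91/9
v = 11/9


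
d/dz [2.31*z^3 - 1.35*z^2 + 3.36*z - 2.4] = 6.93*z^2 - 2.7*z + 3.36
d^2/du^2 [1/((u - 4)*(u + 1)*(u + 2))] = 2*(6*u^4 - 8*u^3 - 27*u^2 + 54*u + 92)/(u^9 - 3*u^8 - 27*u^7 + 35*u^6 + 318*u^5 + 156*u^4 - 1288*u^3 - 2592*u^2 - 1920*u - 512)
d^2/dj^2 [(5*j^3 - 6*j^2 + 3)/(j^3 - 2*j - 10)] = 4*(-3*j^6 + 15*j^5 + 141*j^4 - 200*j^3 + 141*j^2 + 795*j - 294)/(j^9 - 6*j^7 - 30*j^6 + 12*j^5 + 120*j^4 + 292*j^3 - 120*j^2 - 600*j - 1000)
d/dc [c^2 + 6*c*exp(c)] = 6*c*exp(c) + 2*c + 6*exp(c)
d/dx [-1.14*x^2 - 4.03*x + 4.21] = -2.28*x - 4.03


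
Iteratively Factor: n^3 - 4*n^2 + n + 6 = (n - 2)*(n^2 - 2*n - 3) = (n - 3)*(n - 2)*(n + 1)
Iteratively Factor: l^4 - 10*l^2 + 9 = (l + 3)*(l^3 - 3*l^2 - l + 3) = (l + 1)*(l + 3)*(l^2 - 4*l + 3) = (l - 3)*(l + 1)*(l + 3)*(l - 1)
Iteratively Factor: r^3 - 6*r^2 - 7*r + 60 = (r + 3)*(r^2 - 9*r + 20) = (r - 4)*(r + 3)*(r - 5)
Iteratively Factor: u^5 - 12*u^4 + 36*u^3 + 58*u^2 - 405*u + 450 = (u - 5)*(u^4 - 7*u^3 + u^2 + 63*u - 90) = (u - 5)*(u - 3)*(u^3 - 4*u^2 - 11*u + 30) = (u - 5)^2*(u - 3)*(u^2 + u - 6) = (u - 5)^2*(u - 3)*(u + 3)*(u - 2)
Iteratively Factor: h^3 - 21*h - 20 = (h - 5)*(h^2 + 5*h + 4) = (h - 5)*(h + 1)*(h + 4)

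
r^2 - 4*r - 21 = (r - 7)*(r + 3)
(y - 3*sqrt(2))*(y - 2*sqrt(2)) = y^2 - 5*sqrt(2)*y + 12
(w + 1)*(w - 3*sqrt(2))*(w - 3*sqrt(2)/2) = w^3 - 9*sqrt(2)*w^2/2 + w^2 - 9*sqrt(2)*w/2 + 9*w + 9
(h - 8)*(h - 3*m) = h^2 - 3*h*m - 8*h + 24*m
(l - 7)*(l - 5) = l^2 - 12*l + 35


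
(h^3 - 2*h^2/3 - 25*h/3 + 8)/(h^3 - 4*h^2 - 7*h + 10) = (h^2 + h/3 - 8)/(h^2 - 3*h - 10)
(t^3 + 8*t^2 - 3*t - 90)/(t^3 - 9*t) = (t^2 + 11*t + 30)/(t*(t + 3))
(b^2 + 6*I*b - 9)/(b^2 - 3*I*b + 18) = (b + 3*I)/(b - 6*I)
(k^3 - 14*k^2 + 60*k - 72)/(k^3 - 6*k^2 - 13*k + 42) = (k^2 - 12*k + 36)/(k^2 - 4*k - 21)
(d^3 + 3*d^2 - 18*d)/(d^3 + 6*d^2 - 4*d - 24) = d*(d - 3)/(d^2 - 4)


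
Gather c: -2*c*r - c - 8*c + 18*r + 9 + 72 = c*(-2*r - 9) + 18*r + 81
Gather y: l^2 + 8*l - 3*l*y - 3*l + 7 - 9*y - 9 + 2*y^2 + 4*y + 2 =l^2 + 5*l + 2*y^2 + y*(-3*l - 5)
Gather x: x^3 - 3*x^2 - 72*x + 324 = x^3 - 3*x^2 - 72*x + 324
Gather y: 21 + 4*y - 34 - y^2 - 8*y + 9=-y^2 - 4*y - 4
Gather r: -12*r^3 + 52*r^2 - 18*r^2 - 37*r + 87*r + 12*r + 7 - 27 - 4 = -12*r^3 + 34*r^2 + 62*r - 24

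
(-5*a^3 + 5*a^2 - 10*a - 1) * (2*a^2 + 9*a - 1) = -10*a^5 - 35*a^4 + 30*a^3 - 97*a^2 + a + 1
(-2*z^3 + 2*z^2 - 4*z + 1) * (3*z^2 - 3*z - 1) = -6*z^5 + 12*z^4 - 16*z^3 + 13*z^2 + z - 1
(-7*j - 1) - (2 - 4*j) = -3*j - 3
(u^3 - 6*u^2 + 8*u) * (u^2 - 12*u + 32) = u^5 - 18*u^4 + 112*u^3 - 288*u^2 + 256*u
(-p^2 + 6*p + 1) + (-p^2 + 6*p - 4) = -2*p^2 + 12*p - 3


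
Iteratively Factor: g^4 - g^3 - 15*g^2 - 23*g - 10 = (g + 1)*(g^3 - 2*g^2 - 13*g - 10) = (g + 1)^2*(g^2 - 3*g - 10) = (g - 5)*(g + 1)^2*(g + 2)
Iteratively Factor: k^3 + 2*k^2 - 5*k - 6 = (k + 3)*(k^2 - k - 2) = (k + 1)*(k + 3)*(k - 2)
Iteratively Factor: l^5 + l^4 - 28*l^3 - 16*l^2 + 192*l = (l + 4)*(l^4 - 3*l^3 - 16*l^2 + 48*l) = (l + 4)^2*(l^3 - 7*l^2 + 12*l) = (l - 3)*(l + 4)^2*(l^2 - 4*l) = l*(l - 3)*(l + 4)^2*(l - 4)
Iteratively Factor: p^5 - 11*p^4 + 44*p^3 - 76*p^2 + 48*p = (p)*(p^4 - 11*p^3 + 44*p^2 - 76*p + 48) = p*(p - 2)*(p^3 - 9*p^2 + 26*p - 24) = p*(p - 3)*(p - 2)*(p^2 - 6*p + 8) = p*(p - 3)*(p - 2)^2*(p - 4)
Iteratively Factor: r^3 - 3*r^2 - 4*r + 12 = (r - 3)*(r^2 - 4) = (r - 3)*(r - 2)*(r + 2)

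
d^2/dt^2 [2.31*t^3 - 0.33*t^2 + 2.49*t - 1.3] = 13.86*t - 0.66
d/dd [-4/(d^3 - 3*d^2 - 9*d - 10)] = 12*(d^2 - 2*d - 3)/(-d^3 + 3*d^2 + 9*d + 10)^2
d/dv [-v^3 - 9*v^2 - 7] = 3*v*(-v - 6)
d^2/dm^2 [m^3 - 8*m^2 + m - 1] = 6*m - 16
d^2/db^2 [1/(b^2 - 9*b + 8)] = 2*(-b^2 + 9*b + (2*b - 9)^2 - 8)/(b^2 - 9*b + 8)^3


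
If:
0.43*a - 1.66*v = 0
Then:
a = 3.86046511627907*v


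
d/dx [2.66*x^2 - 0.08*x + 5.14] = 5.32*x - 0.08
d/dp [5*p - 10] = 5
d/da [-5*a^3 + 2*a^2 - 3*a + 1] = -15*a^2 + 4*a - 3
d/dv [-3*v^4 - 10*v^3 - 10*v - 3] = -12*v^3 - 30*v^2 - 10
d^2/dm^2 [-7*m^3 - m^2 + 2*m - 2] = -42*m - 2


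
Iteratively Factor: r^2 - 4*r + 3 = (r - 3)*(r - 1)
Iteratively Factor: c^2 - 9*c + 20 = (c - 4)*(c - 5)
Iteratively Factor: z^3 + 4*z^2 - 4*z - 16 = (z - 2)*(z^2 + 6*z + 8) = (z - 2)*(z + 4)*(z + 2)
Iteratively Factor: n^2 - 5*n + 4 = (n - 1)*(n - 4)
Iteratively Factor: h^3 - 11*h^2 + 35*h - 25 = (h - 1)*(h^2 - 10*h + 25) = (h - 5)*(h - 1)*(h - 5)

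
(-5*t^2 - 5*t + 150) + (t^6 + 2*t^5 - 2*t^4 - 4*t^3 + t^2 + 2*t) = t^6 + 2*t^5 - 2*t^4 - 4*t^3 - 4*t^2 - 3*t + 150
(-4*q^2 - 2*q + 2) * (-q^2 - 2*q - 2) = 4*q^4 + 10*q^3 + 10*q^2 - 4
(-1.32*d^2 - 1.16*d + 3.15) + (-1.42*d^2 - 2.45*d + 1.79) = -2.74*d^2 - 3.61*d + 4.94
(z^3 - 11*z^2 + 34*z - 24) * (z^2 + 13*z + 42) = z^5 + 2*z^4 - 67*z^3 - 44*z^2 + 1116*z - 1008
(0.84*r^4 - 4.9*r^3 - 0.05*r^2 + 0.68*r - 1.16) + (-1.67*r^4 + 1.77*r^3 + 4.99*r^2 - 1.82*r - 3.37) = -0.83*r^4 - 3.13*r^3 + 4.94*r^2 - 1.14*r - 4.53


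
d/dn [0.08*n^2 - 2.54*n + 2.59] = 0.16*n - 2.54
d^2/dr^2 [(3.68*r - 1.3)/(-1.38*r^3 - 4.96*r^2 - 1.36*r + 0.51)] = (-42.049152*r^5 - 121.424544*r^4 - 24.882688*r^3 + 175.451712*r^2 + 2.251752*r + 6.281024)/(2.628072*r^9 + 28.337472*r^8 + 109.620576*r^7 + 174.963772*r^6 + 87.086784*r^5 - 15.861408*r^4 - 17.049266*r^3 + 1.0404*r^2 + 1.061208*r - 0.132651)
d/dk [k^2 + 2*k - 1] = 2*k + 2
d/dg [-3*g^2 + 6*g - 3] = 6 - 6*g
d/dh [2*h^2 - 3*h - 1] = 4*h - 3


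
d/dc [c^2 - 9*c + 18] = 2*c - 9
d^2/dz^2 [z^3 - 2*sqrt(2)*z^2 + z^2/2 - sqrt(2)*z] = 6*z - 4*sqrt(2) + 1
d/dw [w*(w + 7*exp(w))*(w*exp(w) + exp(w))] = (w^3 + 14*w^2*exp(w) + 4*w^2 + 28*w*exp(w) + 2*w + 7*exp(w))*exp(w)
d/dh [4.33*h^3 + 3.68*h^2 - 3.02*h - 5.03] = 12.99*h^2 + 7.36*h - 3.02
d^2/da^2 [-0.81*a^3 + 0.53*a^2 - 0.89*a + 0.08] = 1.06 - 4.86*a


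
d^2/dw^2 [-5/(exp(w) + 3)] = 5*(3 - exp(w))*exp(w)/(exp(w) + 3)^3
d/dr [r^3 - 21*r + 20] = 3*r^2 - 21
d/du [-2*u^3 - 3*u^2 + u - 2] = -6*u^2 - 6*u + 1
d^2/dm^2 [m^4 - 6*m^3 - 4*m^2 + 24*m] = 12*m^2 - 36*m - 8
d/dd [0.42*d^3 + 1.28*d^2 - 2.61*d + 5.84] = 1.26*d^2 + 2.56*d - 2.61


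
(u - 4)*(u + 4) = u^2 - 16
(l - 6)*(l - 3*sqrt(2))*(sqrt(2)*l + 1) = sqrt(2)*l^3 - 6*sqrt(2)*l^2 - 5*l^2 - 3*sqrt(2)*l + 30*l + 18*sqrt(2)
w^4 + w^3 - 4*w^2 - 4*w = w*(w - 2)*(w + 1)*(w + 2)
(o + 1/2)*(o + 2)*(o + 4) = o^3 + 13*o^2/2 + 11*o + 4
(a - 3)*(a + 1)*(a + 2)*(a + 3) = a^4 + 3*a^3 - 7*a^2 - 27*a - 18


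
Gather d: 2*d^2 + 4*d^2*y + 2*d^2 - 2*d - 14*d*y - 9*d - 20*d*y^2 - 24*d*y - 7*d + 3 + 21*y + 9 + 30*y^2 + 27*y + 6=d^2*(4*y + 4) + d*(-20*y^2 - 38*y - 18) + 30*y^2 + 48*y + 18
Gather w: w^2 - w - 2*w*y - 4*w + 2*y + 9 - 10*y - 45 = w^2 + w*(-2*y - 5) - 8*y - 36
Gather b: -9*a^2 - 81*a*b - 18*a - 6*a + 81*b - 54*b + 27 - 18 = -9*a^2 - 24*a + b*(27 - 81*a) + 9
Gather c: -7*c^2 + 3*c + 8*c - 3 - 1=-7*c^2 + 11*c - 4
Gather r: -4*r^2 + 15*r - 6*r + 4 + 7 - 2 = -4*r^2 + 9*r + 9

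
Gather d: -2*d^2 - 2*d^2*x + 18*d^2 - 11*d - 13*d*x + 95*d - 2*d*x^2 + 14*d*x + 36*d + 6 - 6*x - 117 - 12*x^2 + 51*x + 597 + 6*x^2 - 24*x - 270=d^2*(16 - 2*x) + d*(-2*x^2 + x + 120) - 6*x^2 + 21*x + 216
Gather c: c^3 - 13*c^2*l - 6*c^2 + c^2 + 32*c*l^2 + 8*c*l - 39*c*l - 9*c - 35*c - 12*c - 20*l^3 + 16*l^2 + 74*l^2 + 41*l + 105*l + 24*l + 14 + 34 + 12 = c^3 + c^2*(-13*l - 5) + c*(32*l^2 - 31*l - 56) - 20*l^3 + 90*l^2 + 170*l + 60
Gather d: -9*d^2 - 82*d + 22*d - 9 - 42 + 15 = -9*d^2 - 60*d - 36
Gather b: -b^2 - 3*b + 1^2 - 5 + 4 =-b^2 - 3*b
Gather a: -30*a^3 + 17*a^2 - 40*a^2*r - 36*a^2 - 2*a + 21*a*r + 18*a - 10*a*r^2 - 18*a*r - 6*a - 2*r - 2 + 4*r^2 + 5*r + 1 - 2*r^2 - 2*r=-30*a^3 + a^2*(-40*r - 19) + a*(-10*r^2 + 3*r + 10) + 2*r^2 + r - 1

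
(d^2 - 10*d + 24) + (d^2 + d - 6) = 2*d^2 - 9*d + 18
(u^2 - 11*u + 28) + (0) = u^2 - 11*u + 28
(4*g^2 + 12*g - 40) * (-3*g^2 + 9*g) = -12*g^4 + 228*g^2 - 360*g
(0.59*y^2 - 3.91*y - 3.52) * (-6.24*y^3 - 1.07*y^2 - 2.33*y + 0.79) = -3.6816*y^5 + 23.7671*y^4 + 24.7738*y^3 + 13.3428*y^2 + 5.1127*y - 2.7808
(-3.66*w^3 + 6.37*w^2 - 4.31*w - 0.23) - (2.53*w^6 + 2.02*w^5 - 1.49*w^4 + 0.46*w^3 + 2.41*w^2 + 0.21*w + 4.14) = -2.53*w^6 - 2.02*w^5 + 1.49*w^4 - 4.12*w^3 + 3.96*w^2 - 4.52*w - 4.37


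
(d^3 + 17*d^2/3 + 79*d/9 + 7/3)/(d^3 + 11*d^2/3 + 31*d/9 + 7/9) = (d + 3)/(d + 1)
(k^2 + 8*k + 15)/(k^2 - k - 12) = (k + 5)/(k - 4)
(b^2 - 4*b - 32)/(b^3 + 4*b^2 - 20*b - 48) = (b^2 - 4*b - 32)/(b^3 + 4*b^2 - 20*b - 48)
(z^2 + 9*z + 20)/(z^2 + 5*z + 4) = (z + 5)/(z + 1)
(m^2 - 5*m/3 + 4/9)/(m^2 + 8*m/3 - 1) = (m - 4/3)/(m + 3)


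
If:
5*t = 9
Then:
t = 9/5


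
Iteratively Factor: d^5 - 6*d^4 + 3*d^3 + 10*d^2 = (d)*(d^4 - 6*d^3 + 3*d^2 + 10*d) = d*(d - 5)*(d^3 - d^2 - 2*d) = d^2*(d - 5)*(d^2 - d - 2) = d^2*(d - 5)*(d - 2)*(d + 1)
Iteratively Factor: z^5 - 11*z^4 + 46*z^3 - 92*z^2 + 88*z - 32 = (z - 2)*(z^4 - 9*z^3 + 28*z^2 - 36*z + 16) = (z - 2)*(z - 1)*(z^3 - 8*z^2 + 20*z - 16) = (z - 2)^2*(z - 1)*(z^2 - 6*z + 8) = (z - 4)*(z - 2)^2*(z - 1)*(z - 2)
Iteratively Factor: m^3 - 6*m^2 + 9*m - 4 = (m - 1)*(m^2 - 5*m + 4) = (m - 4)*(m - 1)*(m - 1)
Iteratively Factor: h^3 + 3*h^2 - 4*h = (h - 1)*(h^2 + 4*h) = h*(h - 1)*(h + 4)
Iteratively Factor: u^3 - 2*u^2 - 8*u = (u)*(u^2 - 2*u - 8) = u*(u + 2)*(u - 4)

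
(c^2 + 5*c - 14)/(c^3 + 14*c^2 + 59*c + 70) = (c - 2)/(c^2 + 7*c + 10)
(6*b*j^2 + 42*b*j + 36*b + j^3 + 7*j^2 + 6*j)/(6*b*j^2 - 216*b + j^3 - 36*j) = (j + 1)/(j - 6)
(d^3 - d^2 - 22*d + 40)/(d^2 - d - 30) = (d^2 - 6*d + 8)/(d - 6)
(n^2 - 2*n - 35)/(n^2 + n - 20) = (n - 7)/(n - 4)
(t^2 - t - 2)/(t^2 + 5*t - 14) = (t + 1)/(t + 7)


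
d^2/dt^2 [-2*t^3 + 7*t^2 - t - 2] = 14 - 12*t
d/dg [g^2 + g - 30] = 2*g + 1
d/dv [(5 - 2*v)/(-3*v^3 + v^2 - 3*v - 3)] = (6*v^3 - 2*v^2 + 6*v - (2*v - 5)*(9*v^2 - 2*v + 3) + 6)/(3*v^3 - v^2 + 3*v + 3)^2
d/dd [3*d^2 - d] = 6*d - 1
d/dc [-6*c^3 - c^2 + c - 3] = -18*c^2 - 2*c + 1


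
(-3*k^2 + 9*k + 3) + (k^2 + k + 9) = -2*k^2 + 10*k + 12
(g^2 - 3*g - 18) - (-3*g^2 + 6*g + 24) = 4*g^2 - 9*g - 42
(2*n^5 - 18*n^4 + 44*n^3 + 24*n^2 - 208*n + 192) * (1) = 2*n^5 - 18*n^4 + 44*n^3 + 24*n^2 - 208*n + 192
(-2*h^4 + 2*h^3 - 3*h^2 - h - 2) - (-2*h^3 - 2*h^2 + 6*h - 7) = -2*h^4 + 4*h^3 - h^2 - 7*h + 5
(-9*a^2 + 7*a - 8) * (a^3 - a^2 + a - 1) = -9*a^5 + 16*a^4 - 24*a^3 + 24*a^2 - 15*a + 8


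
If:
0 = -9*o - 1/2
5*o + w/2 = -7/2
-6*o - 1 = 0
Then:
No Solution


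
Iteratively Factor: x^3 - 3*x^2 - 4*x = (x + 1)*(x^2 - 4*x) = (x - 4)*(x + 1)*(x)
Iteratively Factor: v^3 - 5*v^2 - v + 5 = (v - 5)*(v^2 - 1) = (v - 5)*(v + 1)*(v - 1)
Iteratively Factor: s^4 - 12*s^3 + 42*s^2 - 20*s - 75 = (s - 5)*(s^3 - 7*s^2 + 7*s + 15) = (s - 5)*(s + 1)*(s^2 - 8*s + 15) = (s - 5)^2*(s + 1)*(s - 3)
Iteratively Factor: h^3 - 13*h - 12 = (h - 4)*(h^2 + 4*h + 3) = (h - 4)*(h + 3)*(h + 1)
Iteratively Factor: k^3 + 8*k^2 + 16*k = (k)*(k^2 + 8*k + 16) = k*(k + 4)*(k + 4)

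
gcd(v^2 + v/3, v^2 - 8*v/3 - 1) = v + 1/3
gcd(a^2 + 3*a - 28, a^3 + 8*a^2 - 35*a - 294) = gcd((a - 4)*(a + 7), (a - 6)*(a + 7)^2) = a + 7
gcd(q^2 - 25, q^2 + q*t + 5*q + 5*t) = q + 5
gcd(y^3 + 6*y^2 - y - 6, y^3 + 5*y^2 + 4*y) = y + 1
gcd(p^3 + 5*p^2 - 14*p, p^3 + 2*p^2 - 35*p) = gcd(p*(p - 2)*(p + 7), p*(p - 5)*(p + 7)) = p^2 + 7*p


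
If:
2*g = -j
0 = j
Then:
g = 0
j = 0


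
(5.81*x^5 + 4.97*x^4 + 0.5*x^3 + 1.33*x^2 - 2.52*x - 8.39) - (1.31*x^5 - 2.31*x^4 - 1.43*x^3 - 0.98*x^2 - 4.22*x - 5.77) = 4.5*x^5 + 7.28*x^4 + 1.93*x^3 + 2.31*x^2 + 1.7*x - 2.62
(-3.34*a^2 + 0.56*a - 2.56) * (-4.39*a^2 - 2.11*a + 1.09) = 14.6626*a^4 + 4.589*a^3 + 6.4162*a^2 + 6.012*a - 2.7904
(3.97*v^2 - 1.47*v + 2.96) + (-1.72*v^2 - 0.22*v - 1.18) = 2.25*v^2 - 1.69*v + 1.78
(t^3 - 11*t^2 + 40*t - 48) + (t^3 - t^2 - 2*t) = 2*t^3 - 12*t^2 + 38*t - 48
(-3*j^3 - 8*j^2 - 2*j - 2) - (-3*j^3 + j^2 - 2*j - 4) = 2 - 9*j^2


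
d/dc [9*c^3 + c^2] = c*(27*c + 2)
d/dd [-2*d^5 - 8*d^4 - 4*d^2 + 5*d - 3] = -10*d^4 - 32*d^3 - 8*d + 5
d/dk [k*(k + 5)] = 2*k + 5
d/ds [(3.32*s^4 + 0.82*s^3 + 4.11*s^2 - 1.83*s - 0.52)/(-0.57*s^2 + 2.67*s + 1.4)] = (-3.7848*s^5 + 26.1258*s^4 + 22.9708*s^3 + 13.3746*s^2 + 10.9152*s - 1.1736)/(0.3249*s^4 - 3.0438*s^3 + 5.5329*s^2 + 7.476*s + 1.96)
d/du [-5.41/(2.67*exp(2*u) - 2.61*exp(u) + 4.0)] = (28.8894*exp(u) - 14.1201)*exp(u)/(2.67*exp(2*u) - 2.61*exp(u) + 4.0)^2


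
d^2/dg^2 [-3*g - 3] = 0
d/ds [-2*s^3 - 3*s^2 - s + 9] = -6*s^2 - 6*s - 1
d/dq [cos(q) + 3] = -sin(q)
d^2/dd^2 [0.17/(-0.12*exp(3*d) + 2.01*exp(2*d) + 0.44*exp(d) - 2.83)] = (-0.17*(-0.72*exp(2*d) + 8.04*exp(d) + 0.88)*(-0.36*exp(2*d) + 4.02*exp(d) + 0.44)*exp(d) + (0.1836*exp(2*d) - 1.3668*exp(d) - 0.0748)*(0.12*exp(3*d) - 2.01*exp(2*d) - 0.44*exp(d) + 2.83))*exp(d)/(0.12*exp(3*d) - 2.01*exp(2*d) - 0.44*exp(d) + 2.83)^3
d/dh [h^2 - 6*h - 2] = 2*h - 6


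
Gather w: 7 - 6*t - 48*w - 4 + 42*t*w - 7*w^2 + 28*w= -6*t - 7*w^2 + w*(42*t - 20) + 3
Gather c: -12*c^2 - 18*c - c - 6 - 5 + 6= -12*c^2 - 19*c - 5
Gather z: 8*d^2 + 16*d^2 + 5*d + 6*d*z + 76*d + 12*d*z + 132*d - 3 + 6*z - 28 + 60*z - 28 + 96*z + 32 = 24*d^2 + 213*d + z*(18*d + 162) - 27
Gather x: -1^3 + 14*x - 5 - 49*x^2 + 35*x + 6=-49*x^2 + 49*x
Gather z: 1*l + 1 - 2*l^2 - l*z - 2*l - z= -2*l^2 - l + z*(-l - 1) + 1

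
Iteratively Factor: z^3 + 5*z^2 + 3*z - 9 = (z + 3)*(z^2 + 2*z - 3) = (z - 1)*(z + 3)*(z + 3)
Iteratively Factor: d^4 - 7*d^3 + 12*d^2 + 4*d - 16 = (d - 4)*(d^3 - 3*d^2 + 4) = (d - 4)*(d - 2)*(d^2 - d - 2) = (d - 4)*(d - 2)^2*(d + 1)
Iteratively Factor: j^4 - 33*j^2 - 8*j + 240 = (j + 4)*(j^3 - 4*j^2 - 17*j + 60) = (j - 5)*(j + 4)*(j^2 + j - 12) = (j - 5)*(j - 3)*(j + 4)*(j + 4)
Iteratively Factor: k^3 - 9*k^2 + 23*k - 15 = (k - 3)*(k^2 - 6*k + 5) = (k - 3)*(k - 1)*(k - 5)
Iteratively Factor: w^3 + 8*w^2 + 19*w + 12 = (w + 3)*(w^2 + 5*w + 4) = (w + 3)*(w + 4)*(w + 1)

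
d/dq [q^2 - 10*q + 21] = 2*q - 10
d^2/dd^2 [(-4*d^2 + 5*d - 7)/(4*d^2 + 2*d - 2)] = 4*(7*d^3 - 27*d^2 - 3*d - 5)/(8*d^6 + 12*d^5 - 6*d^4 - 11*d^3 + 3*d^2 + 3*d - 1)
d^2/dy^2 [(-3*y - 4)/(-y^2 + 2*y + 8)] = 2*((2 - 9*y)*(-y^2 + 2*y + 8) - 4*(y - 1)^2*(3*y + 4))/(-y^2 + 2*y + 8)^3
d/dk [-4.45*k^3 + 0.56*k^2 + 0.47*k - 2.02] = -13.35*k^2 + 1.12*k + 0.47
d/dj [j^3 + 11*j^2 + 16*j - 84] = 3*j^2 + 22*j + 16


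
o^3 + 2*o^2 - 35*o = o*(o - 5)*(o + 7)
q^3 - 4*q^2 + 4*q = q*(q - 2)^2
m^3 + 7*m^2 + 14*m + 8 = (m + 1)*(m + 2)*(m + 4)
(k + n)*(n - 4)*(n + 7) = k*n^2 + 3*k*n - 28*k + n^3 + 3*n^2 - 28*n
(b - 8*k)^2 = b^2 - 16*b*k + 64*k^2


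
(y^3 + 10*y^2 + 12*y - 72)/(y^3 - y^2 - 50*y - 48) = (y^2 + 4*y - 12)/(y^2 - 7*y - 8)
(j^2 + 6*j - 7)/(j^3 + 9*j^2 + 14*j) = (j - 1)/(j*(j + 2))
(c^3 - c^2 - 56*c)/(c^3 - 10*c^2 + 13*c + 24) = c*(c + 7)/(c^2 - 2*c - 3)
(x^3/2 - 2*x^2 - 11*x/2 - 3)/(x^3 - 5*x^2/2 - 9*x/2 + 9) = (x^3 - 4*x^2 - 11*x - 6)/(2*x^3 - 5*x^2 - 9*x + 18)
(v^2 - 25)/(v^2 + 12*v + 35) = (v - 5)/(v + 7)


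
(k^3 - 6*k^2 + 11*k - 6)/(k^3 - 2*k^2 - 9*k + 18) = (k - 1)/(k + 3)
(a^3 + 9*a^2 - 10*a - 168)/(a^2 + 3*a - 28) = a + 6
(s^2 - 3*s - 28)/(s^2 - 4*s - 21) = (s + 4)/(s + 3)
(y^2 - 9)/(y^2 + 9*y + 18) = (y - 3)/(y + 6)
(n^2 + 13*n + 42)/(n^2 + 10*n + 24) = (n + 7)/(n + 4)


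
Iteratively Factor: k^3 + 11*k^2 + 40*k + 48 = (k + 4)*(k^2 + 7*k + 12) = (k + 4)^2*(k + 3)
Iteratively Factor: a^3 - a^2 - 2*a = (a - 2)*(a^2 + a) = (a - 2)*(a + 1)*(a)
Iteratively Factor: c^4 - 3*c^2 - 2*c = (c - 2)*(c^3 + 2*c^2 + c) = c*(c - 2)*(c^2 + 2*c + 1) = c*(c - 2)*(c + 1)*(c + 1)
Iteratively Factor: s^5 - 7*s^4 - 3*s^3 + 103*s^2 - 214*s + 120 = (s + 4)*(s^4 - 11*s^3 + 41*s^2 - 61*s + 30) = (s - 1)*(s + 4)*(s^3 - 10*s^2 + 31*s - 30) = (s - 5)*(s - 1)*(s + 4)*(s^2 - 5*s + 6) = (s - 5)*(s - 3)*(s - 1)*(s + 4)*(s - 2)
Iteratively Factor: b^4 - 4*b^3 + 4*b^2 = (b - 2)*(b^3 - 2*b^2) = (b - 2)^2*(b^2) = b*(b - 2)^2*(b)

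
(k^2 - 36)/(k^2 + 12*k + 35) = (k^2 - 36)/(k^2 + 12*k + 35)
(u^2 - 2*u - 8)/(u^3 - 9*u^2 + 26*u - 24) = (u + 2)/(u^2 - 5*u + 6)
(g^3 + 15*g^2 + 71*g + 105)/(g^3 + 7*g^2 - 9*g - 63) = (g + 5)/(g - 3)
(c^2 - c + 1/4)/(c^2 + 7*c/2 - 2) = (c - 1/2)/(c + 4)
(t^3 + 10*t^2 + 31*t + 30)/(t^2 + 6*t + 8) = (t^2 + 8*t + 15)/(t + 4)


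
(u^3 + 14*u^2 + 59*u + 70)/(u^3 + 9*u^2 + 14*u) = (u + 5)/u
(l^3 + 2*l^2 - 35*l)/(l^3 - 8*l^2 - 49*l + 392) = l*(l - 5)/(l^2 - 15*l + 56)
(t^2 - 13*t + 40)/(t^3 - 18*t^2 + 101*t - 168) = (t - 5)/(t^2 - 10*t + 21)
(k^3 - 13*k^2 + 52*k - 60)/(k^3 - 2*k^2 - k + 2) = (k^2 - 11*k + 30)/(k^2 - 1)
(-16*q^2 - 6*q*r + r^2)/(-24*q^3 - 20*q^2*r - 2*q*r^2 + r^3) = (8*q - r)/(12*q^2 + 4*q*r - r^2)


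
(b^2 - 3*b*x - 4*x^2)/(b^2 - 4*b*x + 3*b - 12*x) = (b + x)/(b + 3)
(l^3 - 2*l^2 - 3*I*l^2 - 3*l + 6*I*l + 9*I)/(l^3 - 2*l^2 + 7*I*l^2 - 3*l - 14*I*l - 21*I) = (l - 3*I)/(l + 7*I)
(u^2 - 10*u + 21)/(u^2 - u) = (u^2 - 10*u + 21)/(u*(u - 1))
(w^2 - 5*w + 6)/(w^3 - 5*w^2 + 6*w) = 1/w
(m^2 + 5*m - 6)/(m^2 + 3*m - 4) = (m + 6)/(m + 4)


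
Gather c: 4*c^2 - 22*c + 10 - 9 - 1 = 4*c^2 - 22*c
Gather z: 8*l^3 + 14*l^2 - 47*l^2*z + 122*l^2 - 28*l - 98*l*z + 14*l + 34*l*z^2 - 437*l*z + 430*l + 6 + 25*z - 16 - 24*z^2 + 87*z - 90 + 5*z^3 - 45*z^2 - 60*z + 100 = 8*l^3 + 136*l^2 + 416*l + 5*z^3 + z^2*(34*l - 69) + z*(-47*l^2 - 535*l + 52)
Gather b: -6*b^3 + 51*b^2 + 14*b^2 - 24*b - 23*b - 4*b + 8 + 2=-6*b^3 + 65*b^2 - 51*b + 10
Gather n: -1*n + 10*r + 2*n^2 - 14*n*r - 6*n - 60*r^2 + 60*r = 2*n^2 + n*(-14*r - 7) - 60*r^2 + 70*r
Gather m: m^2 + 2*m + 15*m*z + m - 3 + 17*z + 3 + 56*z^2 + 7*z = m^2 + m*(15*z + 3) + 56*z^2 + 24*z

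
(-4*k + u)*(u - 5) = -4*k*u + 20*k + u^2 - 5*u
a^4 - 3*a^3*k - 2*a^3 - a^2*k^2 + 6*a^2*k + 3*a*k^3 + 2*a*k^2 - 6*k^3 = (a - 2)*(a - 3*k)*(a - k)*(a + k)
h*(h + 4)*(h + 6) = h^3 + 10*h^2 + 24*h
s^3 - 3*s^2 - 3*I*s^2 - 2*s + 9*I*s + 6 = (s - 3)*(s - 2*I)*(s - I)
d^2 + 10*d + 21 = (d + 3)*(d + 7)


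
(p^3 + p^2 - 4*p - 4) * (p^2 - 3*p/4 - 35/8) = p^5 + p^4/4 - 73*p^3/8 - 43*p^2/8 + 41*p/2 + 35/2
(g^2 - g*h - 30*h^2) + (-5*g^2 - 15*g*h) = -4*g^2 - 16*g*h - 30*h^2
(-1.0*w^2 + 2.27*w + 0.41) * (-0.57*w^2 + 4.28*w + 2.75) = 0.57*w^4 - 5.5739*w^3 + 6.7319*w^2 + 7.9973*w + 1.1275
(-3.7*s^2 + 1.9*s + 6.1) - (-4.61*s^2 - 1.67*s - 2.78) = 0.91*s^2 + 3.57*s + 8.88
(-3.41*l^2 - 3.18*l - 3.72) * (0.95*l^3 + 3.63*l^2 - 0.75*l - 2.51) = -3.2395*l^5 - 15.3993*l^4 - 12.5199*l^3 - 2.5595*l^2 + 10.7718*l + 9.3372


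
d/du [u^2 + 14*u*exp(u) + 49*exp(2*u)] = 14*u*exp(u) + 2*u + 98*exp(2*u) + 14*exp(u)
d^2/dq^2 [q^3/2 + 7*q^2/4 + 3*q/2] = 3*q + 7/2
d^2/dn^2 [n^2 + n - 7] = 2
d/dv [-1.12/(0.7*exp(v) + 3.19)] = 0.784*exp(v)/(0.7*exp(v) + 3.19)^2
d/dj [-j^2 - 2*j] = -2*j - 2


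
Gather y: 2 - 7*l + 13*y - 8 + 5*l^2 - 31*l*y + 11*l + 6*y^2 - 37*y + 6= 5*l^2 + 4*l + 6*y^2 + y*(-31*l - 24)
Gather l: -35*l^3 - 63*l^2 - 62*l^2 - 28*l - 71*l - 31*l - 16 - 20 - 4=-35*l^3 - 125*l^2 - 130*l - 40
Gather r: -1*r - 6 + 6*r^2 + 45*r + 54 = 6*r^2 + 44*r + 48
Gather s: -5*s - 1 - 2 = -5*s - 3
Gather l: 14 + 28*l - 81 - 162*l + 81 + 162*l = 28*l + 14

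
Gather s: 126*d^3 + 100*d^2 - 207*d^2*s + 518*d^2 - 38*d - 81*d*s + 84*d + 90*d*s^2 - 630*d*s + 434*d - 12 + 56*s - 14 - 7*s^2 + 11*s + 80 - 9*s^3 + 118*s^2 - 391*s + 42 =126*d^3 + 618*d^2 + 480*d - 9*s^3 + s^2*(90*d + 111) + s*(-207*d^2 - 711*d - 324) + 96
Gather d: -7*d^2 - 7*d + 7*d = -7*d^2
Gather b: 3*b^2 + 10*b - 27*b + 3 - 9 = 3*b^2 - 17*b - 6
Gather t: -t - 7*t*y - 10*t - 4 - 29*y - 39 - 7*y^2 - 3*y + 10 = t*(-7*y - 11) - 7*y^2 - 32*y - 33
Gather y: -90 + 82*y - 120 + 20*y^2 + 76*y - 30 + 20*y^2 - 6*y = 40*y^2 + 152*y - 240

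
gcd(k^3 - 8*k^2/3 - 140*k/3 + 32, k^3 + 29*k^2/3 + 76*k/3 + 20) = k + 6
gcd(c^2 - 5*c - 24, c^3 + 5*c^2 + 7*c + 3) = c + 3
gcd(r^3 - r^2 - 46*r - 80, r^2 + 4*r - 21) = 1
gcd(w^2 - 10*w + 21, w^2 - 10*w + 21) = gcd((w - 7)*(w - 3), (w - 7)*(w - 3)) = w^2 - 10*w + 21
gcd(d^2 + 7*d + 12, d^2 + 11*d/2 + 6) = d + 4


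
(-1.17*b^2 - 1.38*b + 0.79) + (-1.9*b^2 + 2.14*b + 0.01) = -3.07*b^2 + 0.76*b + 0.8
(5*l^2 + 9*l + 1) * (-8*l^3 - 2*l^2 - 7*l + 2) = -40*l^5 - 82*l^4 - 61*l^3 - 55*l^2 + 11*l + 2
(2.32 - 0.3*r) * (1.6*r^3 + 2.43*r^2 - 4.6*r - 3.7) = -0.48*r^4 + 2.983*r^3 + 7.0176*r^2 - 9.562*r - 8.584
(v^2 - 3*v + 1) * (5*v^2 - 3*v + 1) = 5*v^4 - 18*v^3 + 15*v^2 - 6*v + 1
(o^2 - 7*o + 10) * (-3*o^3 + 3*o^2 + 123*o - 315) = -3*o^5 + 24*o^4 + 72*o^3 - 1146*o^2 + 3435*o - 3150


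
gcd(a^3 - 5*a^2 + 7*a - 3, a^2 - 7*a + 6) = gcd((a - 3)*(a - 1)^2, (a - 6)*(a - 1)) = a - 1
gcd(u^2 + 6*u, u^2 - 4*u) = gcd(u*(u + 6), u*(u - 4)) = u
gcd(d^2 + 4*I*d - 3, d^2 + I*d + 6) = d + 3*I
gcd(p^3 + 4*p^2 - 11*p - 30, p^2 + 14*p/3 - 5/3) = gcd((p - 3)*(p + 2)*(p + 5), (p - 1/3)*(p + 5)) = p + 5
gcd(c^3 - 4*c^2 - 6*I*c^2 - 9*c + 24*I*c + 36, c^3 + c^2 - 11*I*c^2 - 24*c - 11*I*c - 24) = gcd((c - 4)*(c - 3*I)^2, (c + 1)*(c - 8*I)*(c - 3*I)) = c - 3*I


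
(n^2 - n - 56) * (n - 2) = n^3 - 3*n^2 - 54*n + 112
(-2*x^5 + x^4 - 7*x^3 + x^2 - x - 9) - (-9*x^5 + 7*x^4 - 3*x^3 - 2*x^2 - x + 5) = 7*x^5 - 6*x^4 - 4*x^3 + 3*x^2 - 14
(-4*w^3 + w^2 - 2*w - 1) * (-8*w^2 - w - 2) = 32*w^5 - 4*w^4 + 23*w^3 + 8*w^2 + 5*w + 2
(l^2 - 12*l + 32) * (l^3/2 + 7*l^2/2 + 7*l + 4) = l^5/2 - 5*l^4/2 - 19*l^3 + 32*l^2 + 176*l + 128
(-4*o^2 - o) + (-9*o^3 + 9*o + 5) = -9*o^3 - 4*o^2 + 8*o + 5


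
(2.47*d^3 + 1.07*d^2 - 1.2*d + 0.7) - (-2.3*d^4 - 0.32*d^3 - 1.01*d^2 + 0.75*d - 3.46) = 2.3*d^4 + 2.79*d^3 + 2.08*d^2 - 1.95*d + 4.16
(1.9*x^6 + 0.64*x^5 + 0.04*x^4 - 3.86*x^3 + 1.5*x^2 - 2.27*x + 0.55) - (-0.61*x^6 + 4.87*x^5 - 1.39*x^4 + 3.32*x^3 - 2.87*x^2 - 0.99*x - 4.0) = 2.51*x^6 - 4.23*x^5 + 1.43*x^4 - 7.18*x^3 + 4.37*x^2 - 1.28*x + 4.55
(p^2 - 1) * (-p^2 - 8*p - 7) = -p^4 - 8*p^3 - 6*p^2 + 8*p + 7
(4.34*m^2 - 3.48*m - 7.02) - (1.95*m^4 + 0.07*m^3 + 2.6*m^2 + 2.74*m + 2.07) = -1.95*m^4 - 0.07*m^3 + 1.74*m^2 - 6.22*m - 9.09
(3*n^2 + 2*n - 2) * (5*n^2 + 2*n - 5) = 15*n^4 + 16*n^3 - 21*n^2 - 14*n + 10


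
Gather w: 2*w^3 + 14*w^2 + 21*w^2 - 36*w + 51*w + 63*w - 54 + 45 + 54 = 2*w^3 + 35*w^2 + 78*w + 45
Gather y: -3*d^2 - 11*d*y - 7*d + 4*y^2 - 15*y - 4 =-3*d^2 - 7*d + 4*y^2 + y*(-11*d - 15) - 4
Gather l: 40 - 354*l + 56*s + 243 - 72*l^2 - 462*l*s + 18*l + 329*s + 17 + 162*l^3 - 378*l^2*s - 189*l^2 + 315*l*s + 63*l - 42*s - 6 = 162*l^3 + l^2*(-378*s - 261) + l*(-147*s - 273) + 343*s + 294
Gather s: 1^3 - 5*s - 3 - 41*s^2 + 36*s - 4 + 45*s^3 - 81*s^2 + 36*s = 45*s^3 - 122*s^2 + 67*s - 6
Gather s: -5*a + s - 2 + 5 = -5*a + s + 3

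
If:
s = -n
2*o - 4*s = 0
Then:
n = -s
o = 2*s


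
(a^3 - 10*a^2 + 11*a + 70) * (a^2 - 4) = a^5 - 10*a^4 + 7*a^3 + 110*a^2 - 44*a - 280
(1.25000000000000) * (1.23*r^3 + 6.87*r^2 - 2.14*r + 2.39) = 1.5375*r^3 + 8.5875*r^2 - 2.675*r + 2.9875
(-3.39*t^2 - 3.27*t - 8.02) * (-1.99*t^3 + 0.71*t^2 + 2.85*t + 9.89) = 6.7461*t^5 + 4.1004*t^4 + 3.9766*t^3 - 48.5408*t^2 - 55.1973*t - 79.3178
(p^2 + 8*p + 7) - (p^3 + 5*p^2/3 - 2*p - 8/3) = -p^3 - 2*p^2/3 + 10*p + 29/3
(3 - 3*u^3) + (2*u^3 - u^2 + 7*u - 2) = -u^3 - u^2 + 7*u + 1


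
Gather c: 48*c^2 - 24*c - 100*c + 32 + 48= 48*c^2 - 124*c + 80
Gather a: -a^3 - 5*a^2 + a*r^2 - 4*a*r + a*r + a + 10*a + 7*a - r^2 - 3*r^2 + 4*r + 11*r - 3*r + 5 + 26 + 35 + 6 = -a^3 - 5*a^2 + a*(r^2 - 3*r + 18) - 4*r^2 + 12*r + 72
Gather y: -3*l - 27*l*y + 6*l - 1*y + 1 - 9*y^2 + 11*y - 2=3*l - 9*y^2 + y*(10 - 27*l) - 1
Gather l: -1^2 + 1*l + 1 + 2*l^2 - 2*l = 2*l^2 - l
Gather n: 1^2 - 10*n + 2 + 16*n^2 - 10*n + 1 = 16*n^2 - 20*n + 4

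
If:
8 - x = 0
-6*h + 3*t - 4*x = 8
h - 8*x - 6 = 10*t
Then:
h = -610/57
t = -460/57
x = 8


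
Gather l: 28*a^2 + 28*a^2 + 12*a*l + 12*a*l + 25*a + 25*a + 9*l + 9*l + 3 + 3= 56*a^2 + 50*a + l*(24*a + 18) + 6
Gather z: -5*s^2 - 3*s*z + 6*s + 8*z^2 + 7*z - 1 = -5*s^2 + 6*s + 8*z^2 + z*(7 - 3*s) - 1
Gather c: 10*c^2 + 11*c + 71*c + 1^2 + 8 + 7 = 10*c^2 + 82*c + 16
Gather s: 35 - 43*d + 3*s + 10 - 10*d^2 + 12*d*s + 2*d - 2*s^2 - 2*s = -10*d^2 - 41*d - 2*s^2 + s*(12*d + 1) + 45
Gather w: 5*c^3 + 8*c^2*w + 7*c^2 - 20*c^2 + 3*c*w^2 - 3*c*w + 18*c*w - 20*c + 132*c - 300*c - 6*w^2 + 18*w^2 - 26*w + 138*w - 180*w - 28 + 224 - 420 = 5*c^3 - 13*c^2 - 188*c + w^2*(3*c + 12) + w*(8*c^2 + 15*c - 68) - 224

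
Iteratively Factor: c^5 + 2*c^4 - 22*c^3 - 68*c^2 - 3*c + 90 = (c - 1)*(c^4 + 3*c^3 - 19*c^2 - 87*c - 90) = (c - 1)*(c + 3)*(c^3 - 19*c - 30) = (c - 1)*(c + 2)*(c + 3)*(c^2 - 2*c - 15) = (c - 1)*(c + 2)*(c + 3)^2*(c - 5)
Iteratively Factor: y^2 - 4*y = (y)*(y - 4)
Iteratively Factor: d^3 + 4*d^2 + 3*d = (d)*(d^2 + 4*d + 3) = d*(d + 1)*(d + 3)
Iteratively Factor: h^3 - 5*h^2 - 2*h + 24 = (h - 4)*(h^2 - h - 6) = (h - 4)*(h - 3)*(h + 2)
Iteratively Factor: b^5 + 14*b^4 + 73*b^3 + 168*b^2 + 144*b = (b + 4)*(b^4 + 10*b^3 + 33*b^2 + 36*b) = (b + 4)^2*(b^3 + 6*b^2 + 9*b) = (b + 3)*(b + 4)^2*(b^2 + 3*b) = b*(b + 3)*(b + 4)^2*(b + 3)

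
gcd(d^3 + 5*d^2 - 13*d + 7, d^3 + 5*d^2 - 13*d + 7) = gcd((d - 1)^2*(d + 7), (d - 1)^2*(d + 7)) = d^3 + 5*d^2 - 13*d + 7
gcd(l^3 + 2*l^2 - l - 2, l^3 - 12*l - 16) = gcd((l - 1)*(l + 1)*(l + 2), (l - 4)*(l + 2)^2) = l + 2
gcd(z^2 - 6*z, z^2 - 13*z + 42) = z - 6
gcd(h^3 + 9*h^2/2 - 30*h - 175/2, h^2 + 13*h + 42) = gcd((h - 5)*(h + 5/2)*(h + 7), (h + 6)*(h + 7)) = h + 7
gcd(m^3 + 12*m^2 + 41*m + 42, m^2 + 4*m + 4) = m + 2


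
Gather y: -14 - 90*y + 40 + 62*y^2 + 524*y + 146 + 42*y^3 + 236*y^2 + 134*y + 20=42*y^3 + 298*y^2 + 568*y + 192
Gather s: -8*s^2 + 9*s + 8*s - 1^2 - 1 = -8*s^2 + 17*s - 2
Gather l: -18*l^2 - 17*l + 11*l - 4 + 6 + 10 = -18*l^2 - 6*l + 12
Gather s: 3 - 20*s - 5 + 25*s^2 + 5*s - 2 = 25*s^2 - 15*s - 4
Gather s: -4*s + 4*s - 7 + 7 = 0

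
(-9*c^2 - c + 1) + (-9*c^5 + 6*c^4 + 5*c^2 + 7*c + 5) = -9*c^5 + 6*c^4 - 4*c^2 + 6*c + 6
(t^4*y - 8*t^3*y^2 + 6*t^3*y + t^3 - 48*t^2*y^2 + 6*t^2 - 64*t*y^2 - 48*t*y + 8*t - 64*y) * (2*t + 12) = 2*t^5*y - 16*t^4*y^2 + 24*t^4*y + 2*t^4 - 192*t^3*y^2 + 72*t^3*y + 24*t^3 - 704*t^2*y^2 - 96*t^2*y + 88*t^2 - 768*t*y^2 - 704*t*y + 96*t - 768*y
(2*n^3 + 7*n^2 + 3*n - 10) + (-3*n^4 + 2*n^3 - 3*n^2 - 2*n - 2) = -3*n^4 + 4*n^3 + 4*n^2 + n - 12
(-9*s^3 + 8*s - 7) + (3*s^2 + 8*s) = -9*s^3 + 3*s^2 + 16*s - 7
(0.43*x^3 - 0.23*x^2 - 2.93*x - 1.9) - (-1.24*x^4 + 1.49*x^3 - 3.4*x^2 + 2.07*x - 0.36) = 1.24*x^4 - 1.06*x^3 + 3.17*x^2 - 5.0*x - 1.54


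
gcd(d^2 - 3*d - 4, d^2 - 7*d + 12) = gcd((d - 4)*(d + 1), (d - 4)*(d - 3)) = d - 4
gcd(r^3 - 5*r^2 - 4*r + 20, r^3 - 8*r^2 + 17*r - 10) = r^2 - 7*r + 10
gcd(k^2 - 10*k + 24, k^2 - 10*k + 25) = 1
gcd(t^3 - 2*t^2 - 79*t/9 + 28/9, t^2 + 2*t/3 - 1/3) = t - 1/3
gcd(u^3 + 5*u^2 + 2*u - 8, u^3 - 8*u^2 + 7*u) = u - 1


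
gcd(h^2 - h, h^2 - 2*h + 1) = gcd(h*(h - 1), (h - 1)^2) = h - 1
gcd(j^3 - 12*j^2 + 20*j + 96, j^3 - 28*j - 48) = j^2 - 4*j - 12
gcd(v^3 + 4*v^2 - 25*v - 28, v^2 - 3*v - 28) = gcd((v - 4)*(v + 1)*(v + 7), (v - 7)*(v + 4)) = 1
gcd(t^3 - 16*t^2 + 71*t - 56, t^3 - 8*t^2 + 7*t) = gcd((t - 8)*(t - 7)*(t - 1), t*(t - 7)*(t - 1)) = t^2 - 8*t + 7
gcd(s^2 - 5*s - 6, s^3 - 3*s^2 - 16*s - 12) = s^2 - 5*s - 6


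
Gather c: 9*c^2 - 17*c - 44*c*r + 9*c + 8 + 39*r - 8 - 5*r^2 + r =9*c^2 + c*(-44*r - 8) - 5*r^2 + 40*r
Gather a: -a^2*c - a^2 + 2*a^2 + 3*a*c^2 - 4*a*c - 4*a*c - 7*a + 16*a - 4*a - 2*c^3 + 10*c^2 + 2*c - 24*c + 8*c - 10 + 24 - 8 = a^2*(1 - c) + a*(3*c^2 - 8*c + 5) - 2*c^3 + 10*c^2 - 14*c + 6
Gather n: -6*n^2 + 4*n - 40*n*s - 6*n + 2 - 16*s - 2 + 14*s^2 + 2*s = -6*n^2 + n*(-40*s - 2) + 14*s^2 - 14*s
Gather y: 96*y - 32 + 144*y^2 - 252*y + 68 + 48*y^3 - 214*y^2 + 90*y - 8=48*y^3 - 70*y^2 - 66*y + 28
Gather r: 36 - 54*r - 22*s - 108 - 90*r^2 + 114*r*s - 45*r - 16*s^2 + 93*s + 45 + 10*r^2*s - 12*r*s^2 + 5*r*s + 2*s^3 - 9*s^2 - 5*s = r^2*(10*s - 90) + r*(-12*s^2 + 119*s - 99) + 2*s^3 - 25*s^2 + 66*s - 27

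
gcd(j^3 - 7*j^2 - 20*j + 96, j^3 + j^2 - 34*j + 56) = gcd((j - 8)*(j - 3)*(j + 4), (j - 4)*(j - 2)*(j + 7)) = 1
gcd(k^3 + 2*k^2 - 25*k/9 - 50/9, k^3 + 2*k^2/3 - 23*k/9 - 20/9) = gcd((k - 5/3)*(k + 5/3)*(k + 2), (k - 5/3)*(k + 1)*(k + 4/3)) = k - 5/3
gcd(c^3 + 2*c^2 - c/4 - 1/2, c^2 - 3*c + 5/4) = c - 1/2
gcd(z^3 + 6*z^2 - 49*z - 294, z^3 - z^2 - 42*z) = z^2 - z - 42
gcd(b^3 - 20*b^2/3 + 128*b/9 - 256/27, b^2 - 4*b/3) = b - 4/3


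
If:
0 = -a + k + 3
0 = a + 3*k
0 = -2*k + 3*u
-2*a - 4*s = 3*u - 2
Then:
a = 9/4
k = -3/4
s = -1/4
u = -1/2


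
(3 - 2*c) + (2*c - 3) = 0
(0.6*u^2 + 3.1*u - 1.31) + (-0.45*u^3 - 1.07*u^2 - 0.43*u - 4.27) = -0.45*u^3 - 0.47*u^2 + 2.67*u - 5.58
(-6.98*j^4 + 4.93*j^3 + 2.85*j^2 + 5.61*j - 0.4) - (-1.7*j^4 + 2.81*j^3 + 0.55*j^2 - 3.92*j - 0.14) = -5.28*j^4 + 2.12*j^3 + 2.3*j^2 + 9.53*j - 0.26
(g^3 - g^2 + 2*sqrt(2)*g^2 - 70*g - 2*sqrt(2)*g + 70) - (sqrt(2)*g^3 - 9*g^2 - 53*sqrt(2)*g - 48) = -sqrt(2)*g^3 + g^3 + 2*sqrt(2)*g^2 + 8*g^2 - 70*g + 51*sqrt(2)*g + 118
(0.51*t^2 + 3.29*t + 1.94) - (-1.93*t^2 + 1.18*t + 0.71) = 2.44*t^2 + 2.11*t + 1.23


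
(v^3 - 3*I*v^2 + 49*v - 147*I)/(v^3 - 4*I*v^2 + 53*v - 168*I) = (v - 7*I)/(v - 8*I)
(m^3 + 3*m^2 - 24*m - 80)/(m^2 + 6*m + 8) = (m^2 - m - 20)/(m + 2)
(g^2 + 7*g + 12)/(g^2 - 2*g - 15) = (g + 4)/(g - 5)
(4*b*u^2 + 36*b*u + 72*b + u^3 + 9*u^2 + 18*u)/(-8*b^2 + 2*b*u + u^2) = (u^2 + 9*u + 18)/(-2*b + u)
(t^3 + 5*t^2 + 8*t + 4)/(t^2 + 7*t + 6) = (t^2 + 4*t + 4)/(t + 6)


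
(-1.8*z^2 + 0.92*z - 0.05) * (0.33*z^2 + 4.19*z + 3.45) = -0.594*z^4 - 7.2384*z^3 - 2.3717*z^2 + 2.9645*z - 0.1725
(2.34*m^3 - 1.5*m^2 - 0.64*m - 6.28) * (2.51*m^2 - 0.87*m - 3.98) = 5.8734*m^5 - 5.8008*m^4 - 9.6146*m^3 - 9.236*m^2 + 8.0108*m + 24.9944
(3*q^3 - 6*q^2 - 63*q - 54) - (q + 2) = 3*q^3 - 6*q^2 - 64*q - 56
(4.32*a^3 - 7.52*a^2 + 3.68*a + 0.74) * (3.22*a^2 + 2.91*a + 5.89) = 13.9104*a^5 - 11.6432*a^4 + 15.4112*a^3 - 31.2012*a^2 + 23.8286*a + 4.3586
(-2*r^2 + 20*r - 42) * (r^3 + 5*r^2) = -2*r^5 + 10*r^4 + 58*r^3 - 210*r^2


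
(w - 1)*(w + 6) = w^2 + 5*w - 6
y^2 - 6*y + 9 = (y - 3)^2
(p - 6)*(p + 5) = p^2 - p - 30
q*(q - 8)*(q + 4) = q^3 - 4*q^2 - 32*q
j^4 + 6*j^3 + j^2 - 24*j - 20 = (j - 2)*(j + 1)*(j + 2)*(j + 5)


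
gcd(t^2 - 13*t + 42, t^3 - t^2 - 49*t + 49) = t - 7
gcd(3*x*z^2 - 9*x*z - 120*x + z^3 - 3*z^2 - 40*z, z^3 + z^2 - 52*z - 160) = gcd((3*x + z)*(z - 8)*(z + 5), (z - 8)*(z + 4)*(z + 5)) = z^2 - 3*z - 40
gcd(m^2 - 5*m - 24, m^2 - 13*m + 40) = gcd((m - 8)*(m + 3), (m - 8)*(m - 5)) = m - 8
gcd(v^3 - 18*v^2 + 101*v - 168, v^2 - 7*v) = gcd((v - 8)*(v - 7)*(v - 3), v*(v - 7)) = v - 7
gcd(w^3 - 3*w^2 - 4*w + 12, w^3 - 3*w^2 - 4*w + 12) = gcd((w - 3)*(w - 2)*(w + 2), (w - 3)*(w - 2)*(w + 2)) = w^3 - 3*w^2 - 4*w + 12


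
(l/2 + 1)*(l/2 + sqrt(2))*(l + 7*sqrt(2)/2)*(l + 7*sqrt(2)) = l^4/4 + l^3/2 + 25*sqrt(2)*l^3/8 + 25*sqrt(2)*l^2/4 + 91*l^2/4 + 49*sqrt(2)*l/2 + 91*l/2 + 49*sqrt(2)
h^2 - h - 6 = (h - 3)*(h + 2)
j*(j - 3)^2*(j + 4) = j^4 - 2*j^3 - 15*j^2 + 36*j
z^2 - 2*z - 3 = (z - 3)*(z + 1)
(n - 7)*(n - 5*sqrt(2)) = n^2 - 5*sqrt(2)*n - 7*n + 35*sqrt(2)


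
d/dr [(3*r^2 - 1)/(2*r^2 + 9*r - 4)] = (27*r^2 - 20*r + 9)/(4*r^4 + 36*r^3 + 65*r^2 - 72*r + 16)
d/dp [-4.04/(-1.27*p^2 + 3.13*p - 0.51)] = (12.6452 - 10.2616*p)/(1.27*p^2 - 3.13*p + 0.51)^2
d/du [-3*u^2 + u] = 1 - 6*u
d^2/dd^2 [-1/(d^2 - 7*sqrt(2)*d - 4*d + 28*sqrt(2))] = 2*(d^2 - 7*sqrt(2)*d - 4*d - (-2*d + 4 + 7*sqrt(2))^2 + 28*sqrt(2))/(d^2 - 7*sqrt(2)*d - 4*d + 28*sqrt(2))^3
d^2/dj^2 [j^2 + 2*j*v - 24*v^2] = 2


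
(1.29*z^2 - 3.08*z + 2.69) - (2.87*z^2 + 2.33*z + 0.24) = -1.58*z^2 - 5.41*z + 2.45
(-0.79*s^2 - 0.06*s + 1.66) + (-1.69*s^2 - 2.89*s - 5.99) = -2.48*s^2 - 2.95*s - 4.33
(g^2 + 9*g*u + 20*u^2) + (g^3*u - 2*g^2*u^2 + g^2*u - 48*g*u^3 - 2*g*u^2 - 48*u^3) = g^3*u - 2*g^2*u^2 + g^2*u + g^2 - 48*g*u^3 - 2*g*u^2 + 9*g*u - 48*u^3 + 20*u^2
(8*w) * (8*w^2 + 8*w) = 64*w^3 + 64*w^2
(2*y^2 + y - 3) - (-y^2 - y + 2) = 3*y^2 + 2*y - 5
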